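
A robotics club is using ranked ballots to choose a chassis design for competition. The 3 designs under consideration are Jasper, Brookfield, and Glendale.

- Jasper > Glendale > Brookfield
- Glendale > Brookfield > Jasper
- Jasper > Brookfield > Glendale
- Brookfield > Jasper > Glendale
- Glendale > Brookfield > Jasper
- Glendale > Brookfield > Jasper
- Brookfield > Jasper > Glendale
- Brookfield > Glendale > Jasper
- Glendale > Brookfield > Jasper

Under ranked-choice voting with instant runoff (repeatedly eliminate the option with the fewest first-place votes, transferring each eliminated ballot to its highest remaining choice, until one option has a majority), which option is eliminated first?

Round 1: Glendale 4, Brookfield 3, Jasper 2. Jasper has the fewest and is eliminated.
Round 2: Glendale 5, Brookfield 4. Glendale has a majority.

Jasper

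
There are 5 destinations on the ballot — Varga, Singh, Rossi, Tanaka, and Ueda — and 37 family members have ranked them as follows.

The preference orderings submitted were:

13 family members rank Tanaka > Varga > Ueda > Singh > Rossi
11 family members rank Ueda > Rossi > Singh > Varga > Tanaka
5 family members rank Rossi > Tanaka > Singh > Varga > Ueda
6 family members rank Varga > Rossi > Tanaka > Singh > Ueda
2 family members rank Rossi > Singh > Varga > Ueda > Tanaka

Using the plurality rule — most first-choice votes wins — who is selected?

First-place vote totals:
  Varga: 6
  Singh: 0
  Rossi: 7
  Tanaka: 13
  Ueda: 11
Tanaka has the most first-place votes.

Tanaka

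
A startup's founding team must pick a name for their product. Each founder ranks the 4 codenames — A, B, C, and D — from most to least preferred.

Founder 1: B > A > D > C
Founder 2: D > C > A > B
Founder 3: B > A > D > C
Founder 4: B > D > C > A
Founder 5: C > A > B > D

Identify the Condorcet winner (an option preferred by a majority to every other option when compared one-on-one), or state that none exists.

B

Head-to-head results (5 voters total):
A vs B: B wins 3–2.
A vs C: C wins 3–2.
A vs D: A wins 3–2.
B vs C: B wins 3–2.
B vs D: B wins 4–1.
C vs D: D wins 4–1.
B beats each rival — A (3–2), C (3–2), D (4–1) — so B is the Condorcet winner.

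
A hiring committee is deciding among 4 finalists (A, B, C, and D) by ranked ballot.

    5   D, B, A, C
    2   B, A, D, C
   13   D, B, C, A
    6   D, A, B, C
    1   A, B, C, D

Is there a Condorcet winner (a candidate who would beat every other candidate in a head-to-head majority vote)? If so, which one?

D

Head-to-head results (27 voters total):
A vs B: B wins 20–7.
A vs C: A wins 14–13.
A vs D: D wins 24–3.
B vs C: B wins 27–0.
B vs D: D wins 24–3.
C vs D: D wins 26–1.
D beats each rival — A (24–3), B (24–3), C (26–1) — so D is the Condorcet winner.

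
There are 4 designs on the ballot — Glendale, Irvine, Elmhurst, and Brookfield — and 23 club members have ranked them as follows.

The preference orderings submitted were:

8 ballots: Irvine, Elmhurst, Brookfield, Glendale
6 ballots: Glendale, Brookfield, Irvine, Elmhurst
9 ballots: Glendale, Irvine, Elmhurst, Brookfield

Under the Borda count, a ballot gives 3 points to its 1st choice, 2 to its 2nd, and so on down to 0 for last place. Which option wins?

Irvine

Borda scores:
  Glendale: 8·0 + 6·3 + 9·3 = 45
  Irvine: 8·3 + 6·1 + 9·2 = 48
  Elmhurst: 8·2 + 6·0 + 9·1 = 25
  Brookfield: 8·1 + 6·2 + 9·0 = 20
Irvine has the highest total.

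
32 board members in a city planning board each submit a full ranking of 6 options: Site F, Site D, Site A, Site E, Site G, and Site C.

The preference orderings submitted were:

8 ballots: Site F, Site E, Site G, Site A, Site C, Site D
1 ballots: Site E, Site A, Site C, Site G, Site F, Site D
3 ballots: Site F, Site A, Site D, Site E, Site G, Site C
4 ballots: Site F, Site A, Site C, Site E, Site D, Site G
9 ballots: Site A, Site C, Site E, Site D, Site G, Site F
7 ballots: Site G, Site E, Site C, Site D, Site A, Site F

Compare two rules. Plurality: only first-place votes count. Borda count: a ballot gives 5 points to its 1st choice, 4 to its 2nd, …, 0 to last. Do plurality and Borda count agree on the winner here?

Plurality first-place counts: Site F 15, Site D 0, Site A 9, Site E 1, Site G 7, Site C 0 → Site F.
Borda totals: Site F 76, Site D 45, Site A 100, Site E 106, Site G 73, Site C 80 → Site E.
The two rules disagree: plurality picks Site F, Borda picks Site E.

No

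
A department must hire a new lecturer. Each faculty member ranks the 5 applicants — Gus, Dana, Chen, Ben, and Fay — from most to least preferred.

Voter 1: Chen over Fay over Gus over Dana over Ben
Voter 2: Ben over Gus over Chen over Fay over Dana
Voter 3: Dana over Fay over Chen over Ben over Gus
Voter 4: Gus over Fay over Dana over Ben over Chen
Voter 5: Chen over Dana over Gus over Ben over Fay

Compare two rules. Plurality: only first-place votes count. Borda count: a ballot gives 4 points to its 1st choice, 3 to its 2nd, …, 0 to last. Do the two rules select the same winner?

Plurality first-place counts: Gus 1, Dana 1, Chen 2, Ben 1, Fay 0 → Chen.
Borda totals: Gus 11, Dana 10, Chen 12, Ben 7, Fay 10 → Chen.
The two rules agree on Chen.

Yes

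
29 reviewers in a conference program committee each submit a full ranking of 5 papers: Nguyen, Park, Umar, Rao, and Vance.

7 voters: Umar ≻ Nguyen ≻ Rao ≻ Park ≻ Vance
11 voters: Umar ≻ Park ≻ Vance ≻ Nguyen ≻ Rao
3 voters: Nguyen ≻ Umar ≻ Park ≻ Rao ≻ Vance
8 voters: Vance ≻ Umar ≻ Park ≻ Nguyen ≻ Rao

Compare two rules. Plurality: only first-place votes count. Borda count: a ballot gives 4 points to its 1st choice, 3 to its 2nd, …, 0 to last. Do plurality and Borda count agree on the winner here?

Plurality first-place counts: Nguyen 3, Park 0, Umar 18, Rao 0, Vance 8 → Umar.
Borda totals: Nguyen 52, Park 62, Umar 105, Rao 17, Vance 54 → Umar.
The two rules agree on Umar.

Yes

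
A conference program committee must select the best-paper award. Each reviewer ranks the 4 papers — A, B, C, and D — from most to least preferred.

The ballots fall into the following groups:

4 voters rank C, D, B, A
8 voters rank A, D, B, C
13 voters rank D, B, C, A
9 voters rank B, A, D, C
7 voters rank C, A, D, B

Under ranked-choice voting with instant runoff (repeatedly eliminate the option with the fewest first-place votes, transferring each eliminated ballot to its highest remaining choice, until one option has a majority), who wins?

Round 1: D 13, C 11, B 9, A 8. A has the fewest and is eliminated.
Round 2: D 21, C 11, B 9. D has a majority.

D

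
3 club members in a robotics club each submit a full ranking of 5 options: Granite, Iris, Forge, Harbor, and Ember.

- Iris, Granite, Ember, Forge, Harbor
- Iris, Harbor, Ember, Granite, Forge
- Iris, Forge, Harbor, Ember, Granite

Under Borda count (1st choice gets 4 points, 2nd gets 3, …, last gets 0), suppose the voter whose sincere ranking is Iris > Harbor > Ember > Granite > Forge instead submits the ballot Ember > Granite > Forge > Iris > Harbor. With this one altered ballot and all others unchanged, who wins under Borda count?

Iris

Borda totals with the altered ballot: Granite 6, Iris 9, Forge 6, Harbor 2, Ember 7.
The winner is unchanged: still Iris.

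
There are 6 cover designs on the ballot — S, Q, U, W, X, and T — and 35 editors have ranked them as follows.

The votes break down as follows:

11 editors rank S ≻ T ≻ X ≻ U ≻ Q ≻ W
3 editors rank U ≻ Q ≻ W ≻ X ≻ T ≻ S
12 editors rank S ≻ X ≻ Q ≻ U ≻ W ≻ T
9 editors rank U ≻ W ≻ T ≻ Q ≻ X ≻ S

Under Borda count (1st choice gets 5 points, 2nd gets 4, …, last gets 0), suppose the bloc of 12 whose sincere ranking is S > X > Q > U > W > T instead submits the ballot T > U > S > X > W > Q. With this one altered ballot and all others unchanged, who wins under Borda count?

T

Borda totals with the altered ballot: S 91, Q 41, U 130, W 57, X 72, T 134.
The switch changes the winner from S to T.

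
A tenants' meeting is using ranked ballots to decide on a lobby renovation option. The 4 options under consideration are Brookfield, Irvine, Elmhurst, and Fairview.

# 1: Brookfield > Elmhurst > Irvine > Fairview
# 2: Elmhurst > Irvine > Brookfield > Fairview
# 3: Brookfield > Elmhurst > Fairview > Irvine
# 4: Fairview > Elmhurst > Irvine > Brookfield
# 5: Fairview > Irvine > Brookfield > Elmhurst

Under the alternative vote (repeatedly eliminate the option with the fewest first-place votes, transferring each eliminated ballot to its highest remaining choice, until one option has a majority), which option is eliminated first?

Round 1: Brookfield 2, Fairview 2, Elmhurst 1, Irvine 0. Irvine has the fewest and is eliminated.
Round 2: Brookfield 2, Fairview 2, Elmhurst 1. Elmhurst has the fewest and is eliminated.
Round 3: Brookfield 3, Fairview 2. Brookfield has a majority.

Irvine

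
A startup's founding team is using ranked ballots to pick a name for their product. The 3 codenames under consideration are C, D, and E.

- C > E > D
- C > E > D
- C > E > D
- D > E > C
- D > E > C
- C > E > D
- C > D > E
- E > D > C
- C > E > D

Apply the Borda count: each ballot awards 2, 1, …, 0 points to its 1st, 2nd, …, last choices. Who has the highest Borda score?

Borda scores:
  C: 2 + 2 + 2 + 0 + 0 + 2 + 2 + 0 + 2 = 12
  D: 0 + 0 + 0 + 2 + 2 + 0 + 1 + 1 + 0 = 6
  E: 1 + 1 + 1 + 1 + 1 + 1 + 0 + 2 + 1 = 9
C has the highest total.

C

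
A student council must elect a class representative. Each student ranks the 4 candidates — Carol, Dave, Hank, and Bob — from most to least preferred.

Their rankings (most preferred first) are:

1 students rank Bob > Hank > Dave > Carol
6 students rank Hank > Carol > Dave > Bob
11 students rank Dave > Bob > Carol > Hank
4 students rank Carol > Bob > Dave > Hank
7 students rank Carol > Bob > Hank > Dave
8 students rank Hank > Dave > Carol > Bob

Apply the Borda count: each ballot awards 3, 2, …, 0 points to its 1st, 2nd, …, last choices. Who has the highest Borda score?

Carol

Borda scores:
  Carol: 0 + 6·2 + 11·1 + 4·3 + 7·3 + 8·1 = 64
  Dave: 1 + 6·1 + 11·3 + 4·1 + 7·0 + 8·2 = 60
  Hank: 2 + 6·3 + 11·0 + 4·0 + 7·1 + 8·3 = 51
  Bob: 3 + 6·0 + 11·2 + 4·2 + 7·2 + 8·0 = 47
Carol has the highest total.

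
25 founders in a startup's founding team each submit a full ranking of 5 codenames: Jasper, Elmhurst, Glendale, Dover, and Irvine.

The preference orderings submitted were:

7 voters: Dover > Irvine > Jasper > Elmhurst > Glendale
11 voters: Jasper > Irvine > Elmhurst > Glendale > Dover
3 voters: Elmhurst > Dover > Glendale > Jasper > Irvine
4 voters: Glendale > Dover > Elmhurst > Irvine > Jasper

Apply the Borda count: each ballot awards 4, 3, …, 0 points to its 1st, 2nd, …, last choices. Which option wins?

Jasper

Borda scores:
  Jasper: 7·2 + 11·4 + 3·1 + 4·0 = 61
  Elmhurst: 7·1 + 11·2 + 3·4 + 4·2 = 49
  Glendale: 7·0 + 11·1 + 3·2 + 4·4 = 33
  Dover: 7·4 + 11·0 + 3·3 + 4·3 = 49
  Irvine: 7·3 + 11·3 + 3·0 + 4·1 = 58
Jasper has the highest total.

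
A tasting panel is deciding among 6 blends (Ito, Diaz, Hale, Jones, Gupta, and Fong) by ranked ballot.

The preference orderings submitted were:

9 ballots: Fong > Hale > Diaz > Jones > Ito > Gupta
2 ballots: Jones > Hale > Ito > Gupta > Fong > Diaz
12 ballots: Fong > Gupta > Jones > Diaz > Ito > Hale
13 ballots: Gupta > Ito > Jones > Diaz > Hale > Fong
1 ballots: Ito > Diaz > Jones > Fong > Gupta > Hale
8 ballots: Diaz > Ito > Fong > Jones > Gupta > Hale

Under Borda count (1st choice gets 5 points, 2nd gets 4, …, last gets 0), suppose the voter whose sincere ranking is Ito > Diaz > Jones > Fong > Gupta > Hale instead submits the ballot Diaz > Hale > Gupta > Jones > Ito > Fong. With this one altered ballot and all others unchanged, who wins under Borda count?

Borda totals with the altered ballot: Ito 112, Diaz 122, Hale 61, Jones 121, Gupta 128, Fong 131.
The winner is unchanged: still Fong.

Fong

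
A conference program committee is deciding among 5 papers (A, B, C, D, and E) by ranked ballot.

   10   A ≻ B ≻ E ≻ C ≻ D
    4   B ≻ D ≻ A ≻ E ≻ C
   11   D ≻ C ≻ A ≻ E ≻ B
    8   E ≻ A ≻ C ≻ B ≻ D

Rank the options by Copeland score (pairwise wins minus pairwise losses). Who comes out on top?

Pairwise results:
  A vs B: A wins 29–4.
  A vs C: A wins 22–11.
  A vs D: A wins 18–15.
  A vs E: A wins 25–8.
  B vs C: C wins 19–14.
  B vs D: B wins 22–11.
  B vs E: E wins 19–14.
  C vs D: C wins 18–15.
  C vs E: E wins 22–11.
  D vs E: E wins 18–15.
Copeland scores (wins − losses):
  A: 4 − 0 = 4
  B: 1 − 3 = -2
  C: 2 − 2 = 0
  D: 0 − 4 = -4
  E: 3 − 1 = 2
A has the best Copeland score.

A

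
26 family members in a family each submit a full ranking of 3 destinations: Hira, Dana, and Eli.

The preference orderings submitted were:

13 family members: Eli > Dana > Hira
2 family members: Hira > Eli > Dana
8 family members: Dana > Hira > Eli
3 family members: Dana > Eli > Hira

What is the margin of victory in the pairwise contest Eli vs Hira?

6

Ballots ranking Eli above Hira: 13+3 = 16.
Ballots ranking Hira above Eli: 2+8 = 10.
Eli wins 16–10, a margin of 6.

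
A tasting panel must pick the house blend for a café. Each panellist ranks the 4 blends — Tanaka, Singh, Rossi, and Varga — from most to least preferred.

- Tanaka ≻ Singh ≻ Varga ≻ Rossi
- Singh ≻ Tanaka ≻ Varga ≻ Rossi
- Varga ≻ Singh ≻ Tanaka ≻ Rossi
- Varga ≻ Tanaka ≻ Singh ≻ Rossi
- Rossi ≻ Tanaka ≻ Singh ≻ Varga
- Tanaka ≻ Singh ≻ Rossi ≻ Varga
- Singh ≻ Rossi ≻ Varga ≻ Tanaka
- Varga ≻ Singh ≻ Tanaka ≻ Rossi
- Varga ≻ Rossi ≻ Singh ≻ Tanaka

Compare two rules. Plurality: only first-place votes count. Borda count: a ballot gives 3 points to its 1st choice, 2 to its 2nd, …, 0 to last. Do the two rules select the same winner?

Plurality first-place counts: Tanaka 2, Singh 2, Rossi 1, Varga 4 → Varga.
Borda totals: Tanaka 14, Singh 17, Rossi 8, Varga 15 → Singh.
The two rules disagree: plurality picks Varga, Borda picks Singh.

No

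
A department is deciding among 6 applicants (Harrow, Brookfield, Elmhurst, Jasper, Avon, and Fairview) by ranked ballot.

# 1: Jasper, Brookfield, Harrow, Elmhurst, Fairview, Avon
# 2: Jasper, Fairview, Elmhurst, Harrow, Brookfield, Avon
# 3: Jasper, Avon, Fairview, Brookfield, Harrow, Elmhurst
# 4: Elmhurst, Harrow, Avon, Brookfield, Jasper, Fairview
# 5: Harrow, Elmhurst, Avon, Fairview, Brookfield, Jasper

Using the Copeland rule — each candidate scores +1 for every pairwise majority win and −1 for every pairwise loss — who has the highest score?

Jasper

Pairwise results:
  Harrow vs Brookfield: Harrow wins 3–2.
  Harrow vs Elmhurst: Harrow wins 3–2.
  Harrow vs Jasper: Jasper wins 3–2.
  Harrow vs Avon: Harrow wins 4–1.
  Harrow vs Fairview: Harrow wins 3–2.
  Brookfield vs Elmhurst: Elmhurst wins 3–2.
  Brookfield vs Jasper: Jasper wins 3–2.
  Brookfield vs Avon: Avon wins 3–2.
  Brookfield vs Fairview: Fairview wins 3–2.
  Elmhurst vs Jasper: Jasper wins 3–2.
  Elmhurst vs Avon: Elmhurst wins 4–1.
  Elmhurst vs Fairview: Elmhurst wins 3–2.
  Jasper vs Avon: Jasper wins 3–2.
  Jasper vs Fairview: Jasper wins 4–1.
  Avon vs Fairview: Avon wins 3–2.
Copeland scores (wins − losses):
  Harrow: 4 − 1 = 3
  Brookfield: 0 − 5 = -5
  Elmhurst: 3 − 2 = 1
  Jasper: 5 − 0 = 5
  Avon: 2 − 3 = -1
  Fairview: 1 − 4 = -3
Jasper has the best Copeland score.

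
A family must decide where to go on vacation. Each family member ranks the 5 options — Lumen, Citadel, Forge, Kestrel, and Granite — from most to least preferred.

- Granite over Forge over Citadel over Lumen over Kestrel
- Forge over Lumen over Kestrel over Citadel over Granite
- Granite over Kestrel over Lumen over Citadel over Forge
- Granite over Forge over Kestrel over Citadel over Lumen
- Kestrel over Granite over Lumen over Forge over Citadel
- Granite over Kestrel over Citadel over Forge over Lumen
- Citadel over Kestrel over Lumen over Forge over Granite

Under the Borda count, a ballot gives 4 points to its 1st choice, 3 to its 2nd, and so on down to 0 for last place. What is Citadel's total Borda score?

11

Borda scores:
  Lumen: 1 + 3 + 2 + 0 + 2 + 0 + 2 = 10
  Citadel: 2 + 1 + 1 + 1 + 0 + 2 + 4 = 11
  Forge: 3 + 4 + 0 + 3 + 1 + 1 + 1 = 13
  Kestrel: 0 + 2 + 3 + 2 + 4 + 3 + 3 = 17
  Granite: 4 + 0 + 4 + 4 + 3 + 4 + 0 = 19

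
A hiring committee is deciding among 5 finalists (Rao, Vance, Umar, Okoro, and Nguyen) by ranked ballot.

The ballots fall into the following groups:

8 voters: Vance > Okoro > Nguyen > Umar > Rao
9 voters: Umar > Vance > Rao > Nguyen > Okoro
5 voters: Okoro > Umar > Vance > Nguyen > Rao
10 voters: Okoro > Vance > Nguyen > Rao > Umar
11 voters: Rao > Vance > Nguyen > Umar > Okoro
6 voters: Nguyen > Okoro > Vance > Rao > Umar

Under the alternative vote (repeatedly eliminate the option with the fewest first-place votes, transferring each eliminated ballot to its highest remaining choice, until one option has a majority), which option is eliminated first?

Round 1: Okoro 15, Rao 11, Umar 9, Vance 8, Nguyen 6. Nguyen has the fewest and is eliminated.
Round 2: Okoro 21, Rao 11, Umar 9, Vance 8. Vance has the fewest and is eliminated.
Round 3: Okoro 29, Rao 11, Umar 9. Okoro has a majority.

Nguyen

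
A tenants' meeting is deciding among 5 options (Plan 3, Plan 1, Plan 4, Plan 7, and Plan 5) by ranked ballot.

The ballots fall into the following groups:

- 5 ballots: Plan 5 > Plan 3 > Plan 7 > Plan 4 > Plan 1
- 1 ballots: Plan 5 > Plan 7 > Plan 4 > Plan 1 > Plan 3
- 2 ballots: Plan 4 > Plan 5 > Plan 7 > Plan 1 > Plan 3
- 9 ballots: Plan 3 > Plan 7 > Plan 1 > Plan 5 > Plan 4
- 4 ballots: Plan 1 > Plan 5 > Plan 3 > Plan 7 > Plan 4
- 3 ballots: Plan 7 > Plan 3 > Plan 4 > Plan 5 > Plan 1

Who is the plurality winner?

Plan 3

First-place vote totals:
  Plan 3: 9
  Plan 1: 4
  Plan 4: 2
  Plan 7: 3
  Plan 5: 6
Plan 3 has the most first-place votes.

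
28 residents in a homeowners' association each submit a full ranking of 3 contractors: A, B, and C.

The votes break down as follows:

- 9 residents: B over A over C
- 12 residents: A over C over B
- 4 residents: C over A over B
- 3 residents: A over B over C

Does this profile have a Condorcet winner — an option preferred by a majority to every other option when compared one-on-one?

Yes

Head-to-head results (28 voters total):
A vs B: A wins 19–9.
A vs C: A wins 24–4.
B vs C: C wins 16–12.
A beats each rival — B (19–9), C (24–4) — so A is the Condorcet winner.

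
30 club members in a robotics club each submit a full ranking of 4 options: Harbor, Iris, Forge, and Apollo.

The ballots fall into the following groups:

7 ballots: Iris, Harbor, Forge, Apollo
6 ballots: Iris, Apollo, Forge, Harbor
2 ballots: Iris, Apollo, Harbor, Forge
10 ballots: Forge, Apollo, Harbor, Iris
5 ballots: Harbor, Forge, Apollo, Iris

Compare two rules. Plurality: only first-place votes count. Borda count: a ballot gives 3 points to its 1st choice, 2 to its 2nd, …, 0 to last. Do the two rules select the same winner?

Plurality first-place counts: Harbor 5, Iris 15, Forge 10, Apollo 0 → Iris.
Borda totals: Harbor 41, Iris 45, Forge 53, Apollo 41 → Forge.
The two rules disagree: plurality picks Iris, Borda picks Forge.

No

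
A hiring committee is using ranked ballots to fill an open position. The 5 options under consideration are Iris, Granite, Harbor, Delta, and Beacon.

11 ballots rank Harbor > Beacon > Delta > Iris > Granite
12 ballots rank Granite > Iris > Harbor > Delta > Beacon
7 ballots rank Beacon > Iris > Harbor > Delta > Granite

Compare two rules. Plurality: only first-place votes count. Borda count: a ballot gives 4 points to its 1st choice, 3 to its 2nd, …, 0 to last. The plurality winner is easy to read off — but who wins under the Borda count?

Plurality first-place counts: Iris 0, Granite 12, Harbor 11, Delta 0, Beacon 7 → Granite.
Borda totals: Iris 68, Granite 48, Harbor 82, Delta 41, Beacon 61 → Harbor.

Harbor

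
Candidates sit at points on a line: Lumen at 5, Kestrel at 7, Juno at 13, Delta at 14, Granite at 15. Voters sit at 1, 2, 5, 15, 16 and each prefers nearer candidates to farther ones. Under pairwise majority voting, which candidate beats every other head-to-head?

With single-peaked preferences on a line, the Condorcet winner is the candidate closest to the median voter.
The median voter (position 5) is closest to Lumen at 5.
Check: Lumen vs Juno — voters closer to Lumen: 3 of 5.

Lumen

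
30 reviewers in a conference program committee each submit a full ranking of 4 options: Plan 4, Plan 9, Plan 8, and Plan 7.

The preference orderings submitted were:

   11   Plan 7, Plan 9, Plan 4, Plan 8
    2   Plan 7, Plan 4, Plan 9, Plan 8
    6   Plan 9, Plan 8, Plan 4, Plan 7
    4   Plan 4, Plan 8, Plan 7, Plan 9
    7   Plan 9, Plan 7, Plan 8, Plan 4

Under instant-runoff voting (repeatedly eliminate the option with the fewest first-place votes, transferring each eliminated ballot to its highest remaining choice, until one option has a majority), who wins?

Round 1: Plan 9 13, Plan 7 13, Plan 4 4, Plan 8 0. Plan 8 has the fewest and is eliminated.
Round 2: Plan 9 13, Plan 7 13, Plan 4 4. Plan 4 has the fewest and is eliminated.
Round 3: Plan 7 17, Plan 9 13. Plan 7 has a majority.

Plan 7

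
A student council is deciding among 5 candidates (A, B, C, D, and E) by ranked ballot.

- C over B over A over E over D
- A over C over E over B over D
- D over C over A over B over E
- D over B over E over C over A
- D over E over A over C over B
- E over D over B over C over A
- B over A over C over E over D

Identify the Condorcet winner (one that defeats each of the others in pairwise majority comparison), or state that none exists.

Head-to-head results (7 voters total):
A vs B: B wins 4–3.
A vs C: C wins 4–3.
A vs D: D wins 4–3.
A vs E: A wins 4–3.
B vs C: C wins 4–3.
B vs D: D wins 4–3.
B vs E: B wins 4–3.
C vs D: D wins 4–3.
C vs E: C wins 4–3.
D vs E: E wins 4–3.
No candidate beats all others: A beats E beats D beats A, a majority cycle.

None — there is no Condorcet winner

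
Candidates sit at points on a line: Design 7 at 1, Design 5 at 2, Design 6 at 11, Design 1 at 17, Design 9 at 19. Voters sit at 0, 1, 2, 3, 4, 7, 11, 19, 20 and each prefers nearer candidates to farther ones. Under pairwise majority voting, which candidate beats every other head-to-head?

With single-peaked preferences on a line, the Condorcet winner is the candidate closest to the median voter.
The median voter (position 4) is closest to Design 5 at 2.
Check: Design 5 vs Design 9 — voters closer to Design 5: 6 of 9.

Design 5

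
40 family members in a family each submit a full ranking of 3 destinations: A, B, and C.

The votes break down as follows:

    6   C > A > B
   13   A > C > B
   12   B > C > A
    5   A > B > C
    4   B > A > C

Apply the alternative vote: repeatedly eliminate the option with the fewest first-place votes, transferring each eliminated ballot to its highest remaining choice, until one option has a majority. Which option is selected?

A

Round 1: A 18, B 16, C 6. C has the fewest and is eliminated.
Round 2: A 24, B 16. A has a majority.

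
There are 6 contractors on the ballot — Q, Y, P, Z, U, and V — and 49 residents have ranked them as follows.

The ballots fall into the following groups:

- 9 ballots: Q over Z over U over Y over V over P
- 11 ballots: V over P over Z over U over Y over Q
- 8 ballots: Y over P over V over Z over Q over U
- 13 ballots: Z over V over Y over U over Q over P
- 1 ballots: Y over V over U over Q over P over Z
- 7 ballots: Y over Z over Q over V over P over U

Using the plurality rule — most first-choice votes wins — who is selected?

Y

First-place vote totals:
  Q: 9
  Y: 16
  P: 0
  Z: 13
  U: 0
  V: 11
Y has the most first-place votes.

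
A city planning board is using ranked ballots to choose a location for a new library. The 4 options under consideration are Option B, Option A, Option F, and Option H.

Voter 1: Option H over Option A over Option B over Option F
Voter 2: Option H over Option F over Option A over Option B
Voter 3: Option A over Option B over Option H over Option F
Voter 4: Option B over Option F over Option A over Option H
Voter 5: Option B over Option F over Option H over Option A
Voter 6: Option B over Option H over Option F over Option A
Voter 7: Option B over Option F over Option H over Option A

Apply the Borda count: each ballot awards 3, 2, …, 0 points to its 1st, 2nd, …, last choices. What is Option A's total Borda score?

7

Borda scores:
  Option B: 1 + 0 + 2 + 3 + 3 + 3 + 3 = 15
  Option A: 2 + 1 + 3 + 1 + 0 + 0 + 0 = 7
  Option F: 0 + 2 + 0 + 2 + 2 + 1 + 2 = 9
  Option H: 3 + 3 + 1 + 0 + 1 + 2 + 1 = 11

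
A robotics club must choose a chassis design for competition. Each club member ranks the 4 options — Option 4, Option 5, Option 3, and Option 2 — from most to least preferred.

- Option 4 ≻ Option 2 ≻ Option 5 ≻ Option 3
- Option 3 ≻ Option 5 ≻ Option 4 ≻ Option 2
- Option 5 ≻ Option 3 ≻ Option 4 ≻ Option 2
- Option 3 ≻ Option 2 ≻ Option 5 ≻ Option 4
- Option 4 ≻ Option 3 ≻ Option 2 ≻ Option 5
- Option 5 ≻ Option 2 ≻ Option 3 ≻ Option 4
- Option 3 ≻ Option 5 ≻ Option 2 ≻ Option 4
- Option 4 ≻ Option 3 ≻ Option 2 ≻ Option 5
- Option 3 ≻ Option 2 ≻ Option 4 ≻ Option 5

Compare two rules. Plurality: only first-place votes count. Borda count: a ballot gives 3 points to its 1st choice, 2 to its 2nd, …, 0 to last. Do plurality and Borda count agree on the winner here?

Yes

Plurality first-place counts: Option 4 3, Option 5 2, Option 3 4, Option 2 0 → Option 3.
Borda totals: Option 4 12, Option 5 12, Option 3 19, Option 2 11 → Option 3.
The two rules agree on Option 3.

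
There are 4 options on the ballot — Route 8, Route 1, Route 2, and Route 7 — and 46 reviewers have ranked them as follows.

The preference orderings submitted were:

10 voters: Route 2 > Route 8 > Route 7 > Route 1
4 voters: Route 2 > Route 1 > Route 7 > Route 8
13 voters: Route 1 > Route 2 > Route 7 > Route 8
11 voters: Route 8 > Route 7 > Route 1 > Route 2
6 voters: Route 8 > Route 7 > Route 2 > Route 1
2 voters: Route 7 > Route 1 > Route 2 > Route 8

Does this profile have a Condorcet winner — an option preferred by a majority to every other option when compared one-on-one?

No

Head-to-head results (46 voters total):
Route 8 vs Route 1: Route 8 wins 27–19.
Route 8 vs Route 2: Route 2 wins 29–17.
Route 8 vs Route 7: Route 8 wins 27–19.
Route 1 vs Route 2: Route 1 wins 26–20.
Route 1 vs Route 7: Route 7 wins 29–17.
Route 2 vs Route 7: Route 2 wins 27–19.
No candidate beats all others: Route 8 beats Route 1 beats Route 2 beats Route 8, a majority cycle.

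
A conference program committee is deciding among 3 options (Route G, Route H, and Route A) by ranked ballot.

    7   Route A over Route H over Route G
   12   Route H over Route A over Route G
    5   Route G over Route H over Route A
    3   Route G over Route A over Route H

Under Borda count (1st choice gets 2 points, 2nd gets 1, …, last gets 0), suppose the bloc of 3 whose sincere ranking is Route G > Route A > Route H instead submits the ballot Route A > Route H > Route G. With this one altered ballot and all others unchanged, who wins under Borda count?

Borda totals with the altered ballot: Route G 10, Route H 39, Route A 32.
The winner is unchanged: still Route H.

Route H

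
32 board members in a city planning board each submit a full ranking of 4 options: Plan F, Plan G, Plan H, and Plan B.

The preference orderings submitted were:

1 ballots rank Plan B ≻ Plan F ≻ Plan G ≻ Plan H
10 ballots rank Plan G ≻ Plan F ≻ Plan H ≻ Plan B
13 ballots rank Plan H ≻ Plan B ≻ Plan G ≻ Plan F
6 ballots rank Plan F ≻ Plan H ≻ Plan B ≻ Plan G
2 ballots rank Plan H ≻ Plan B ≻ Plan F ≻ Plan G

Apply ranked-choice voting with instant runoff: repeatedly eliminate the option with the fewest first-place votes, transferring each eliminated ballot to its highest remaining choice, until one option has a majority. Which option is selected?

Round 1: Plan H 15, Plan G 10, Plan F 6, Plan B 1. Plan B has the fewest and is eliminated.
Round 2: Plan H 15, Plan G 10, Plan F 7. Plan F has the fewest and is eliminated.
Round 3: Plan H 21, Plan G 11. Plan H has a majority.

Plan H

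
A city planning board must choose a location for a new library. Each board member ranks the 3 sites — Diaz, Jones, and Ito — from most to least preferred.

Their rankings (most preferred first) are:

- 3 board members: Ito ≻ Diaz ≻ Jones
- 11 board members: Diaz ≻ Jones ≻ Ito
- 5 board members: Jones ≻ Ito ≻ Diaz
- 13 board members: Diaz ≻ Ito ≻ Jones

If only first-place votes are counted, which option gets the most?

Diaz

First-place vote totals:
  Diaz: 24
  Jones: 5
  Ito: 3
Diaz has the most first-place votes.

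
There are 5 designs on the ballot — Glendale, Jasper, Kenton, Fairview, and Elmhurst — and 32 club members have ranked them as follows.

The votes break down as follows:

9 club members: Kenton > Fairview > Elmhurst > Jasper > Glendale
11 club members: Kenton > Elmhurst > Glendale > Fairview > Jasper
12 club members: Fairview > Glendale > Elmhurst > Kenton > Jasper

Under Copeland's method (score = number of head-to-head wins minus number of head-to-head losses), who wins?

Pairwise results:
  Glendale vs Jasper: Glendale wins 23–9.
  Glendale vs Kenton: Kenton wins 20–12.
  Glendale vs Fairview: Fairview wins 21–11.
  Glendale vs Elmhurst: Elmhurst wins 20–12.
  Jasper vs Kenton: Kenton wins 32–0.
  Jasper vs Fairview: Fairview wins 32–0.
  Jasper vs Elmhurst: Elmhurst wins 32–0.
  Kenton vs Fairview: Kenton wins 20–12.
  Kenton vs Elmhurst: Kenton wins 20–12.
  Fairview vs Elmhurst: Fairview wins 21–11.
Copeland scores (wins − losses):
  Glendale: 1 − 3 = -2
  Jasper: 0 − 4 = -4
  Kenton: 4 − 0 = 4
  Fairview: 3 − 1 = 2
  Elmhurst: 2 − 2 = 0
Kenton has the best Copeland score.

Kenton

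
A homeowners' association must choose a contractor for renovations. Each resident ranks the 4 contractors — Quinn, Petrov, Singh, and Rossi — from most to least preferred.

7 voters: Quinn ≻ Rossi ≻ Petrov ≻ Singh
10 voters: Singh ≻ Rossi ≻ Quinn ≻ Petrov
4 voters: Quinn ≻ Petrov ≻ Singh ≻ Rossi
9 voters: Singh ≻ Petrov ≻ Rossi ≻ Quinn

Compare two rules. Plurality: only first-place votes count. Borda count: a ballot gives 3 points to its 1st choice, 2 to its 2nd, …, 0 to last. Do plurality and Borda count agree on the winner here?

Plurality first-place counts: Quinn 11, Petrov 0, Singh 19, Rossi 0 → Singh.
Borda totals: Quinn 43, Petrov 33, Singh 61, Rossi 43 → Singh.
The two rules agree on Singh.

Yes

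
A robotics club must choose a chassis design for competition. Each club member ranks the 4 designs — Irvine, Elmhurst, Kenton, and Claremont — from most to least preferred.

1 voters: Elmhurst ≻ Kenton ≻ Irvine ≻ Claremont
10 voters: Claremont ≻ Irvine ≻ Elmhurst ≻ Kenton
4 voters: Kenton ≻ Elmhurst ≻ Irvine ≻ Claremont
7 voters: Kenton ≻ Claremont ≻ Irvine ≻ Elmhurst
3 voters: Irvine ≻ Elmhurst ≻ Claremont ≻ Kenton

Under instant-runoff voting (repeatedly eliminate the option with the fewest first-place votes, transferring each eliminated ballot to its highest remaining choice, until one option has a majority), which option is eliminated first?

Elmhurst

Round 1: Kenton 11, Claremont 10, Irvine 3, Elmhurst 1. Elmhurst has the fewest and is eliminated.
Round 2: Kenton 12, Claremont 10, Irvine 3. Irvine has the fewest and is eliminated.
Round 3: Claremont 13, Kenton 12. Claremont has a majority.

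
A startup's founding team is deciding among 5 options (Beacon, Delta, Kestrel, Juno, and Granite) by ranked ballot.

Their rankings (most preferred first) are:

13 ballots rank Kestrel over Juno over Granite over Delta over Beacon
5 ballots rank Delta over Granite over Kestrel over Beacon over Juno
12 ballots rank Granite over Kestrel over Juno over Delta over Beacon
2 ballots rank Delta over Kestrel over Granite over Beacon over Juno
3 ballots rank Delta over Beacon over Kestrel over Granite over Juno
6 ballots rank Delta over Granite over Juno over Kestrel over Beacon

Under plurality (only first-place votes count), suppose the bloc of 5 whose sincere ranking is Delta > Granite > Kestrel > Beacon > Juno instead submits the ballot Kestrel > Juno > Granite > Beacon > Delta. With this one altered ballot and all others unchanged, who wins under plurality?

Kestrel

First-place totals with the altered ballot: Beacon 0, Delta 11, Kestrel 18, Juno 0, Granite 12.
The switch changes the winner from Delta to Kestrel.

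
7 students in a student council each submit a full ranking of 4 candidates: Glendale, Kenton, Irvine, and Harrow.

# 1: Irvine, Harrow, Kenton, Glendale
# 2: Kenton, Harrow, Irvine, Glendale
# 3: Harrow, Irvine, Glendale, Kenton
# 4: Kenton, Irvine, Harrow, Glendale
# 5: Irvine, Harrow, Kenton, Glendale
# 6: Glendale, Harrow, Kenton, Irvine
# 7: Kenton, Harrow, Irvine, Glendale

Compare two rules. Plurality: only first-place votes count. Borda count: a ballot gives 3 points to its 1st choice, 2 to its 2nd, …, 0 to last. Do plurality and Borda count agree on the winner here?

No

Plurality first-place counts: Glendale 1, Kenton 3, Irvine 2, Harrow 1 → Kenton.
Borda totals: Glendale 4, Kenton 12, Irvine 12, Harrow 14 → Harrow.
The two rules disagree: plurality picks Kenton, Borda picks Harrow.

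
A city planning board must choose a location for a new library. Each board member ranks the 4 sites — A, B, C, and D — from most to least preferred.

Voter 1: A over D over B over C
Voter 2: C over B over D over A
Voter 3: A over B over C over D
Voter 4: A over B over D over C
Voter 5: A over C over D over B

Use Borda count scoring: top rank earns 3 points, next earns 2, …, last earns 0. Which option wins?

Borda scores:
  A: 3 + 0 + 3 + 3 + 3 = 12
  B: 1 + 2 + 2 + 2 + 0 = 7
  C: 0 + 3 + 1 + 0 + 2 = 6
  D: 2 + 1 + 0 + 1 + 1 = 5
A has the highest total.

A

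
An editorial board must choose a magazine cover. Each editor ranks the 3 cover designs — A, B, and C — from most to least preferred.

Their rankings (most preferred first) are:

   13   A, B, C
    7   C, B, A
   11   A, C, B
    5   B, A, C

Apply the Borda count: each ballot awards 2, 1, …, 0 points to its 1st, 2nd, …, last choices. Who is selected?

Borda scores:
  A: 13·2 + 7·0 + 11·2 + 5·1 = 53
  B: 13·1 + 7·1 + 11·0 + 5·2 = 30
  C: 13·0 + 7·2 + 11·1 + 5·0 = 25
A has the highest total.

A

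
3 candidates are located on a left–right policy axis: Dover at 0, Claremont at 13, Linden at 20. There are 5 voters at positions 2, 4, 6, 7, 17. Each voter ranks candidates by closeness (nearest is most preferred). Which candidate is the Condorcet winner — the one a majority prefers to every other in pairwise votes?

With single-peaked preferences on a line, the Condorcet winner is the candidate closest to the median voter.
The median voter (position 6) is closest to Dover at 0.
Check: Dover vs Claremont — voters closer to Dover: 3 of 5.

Dover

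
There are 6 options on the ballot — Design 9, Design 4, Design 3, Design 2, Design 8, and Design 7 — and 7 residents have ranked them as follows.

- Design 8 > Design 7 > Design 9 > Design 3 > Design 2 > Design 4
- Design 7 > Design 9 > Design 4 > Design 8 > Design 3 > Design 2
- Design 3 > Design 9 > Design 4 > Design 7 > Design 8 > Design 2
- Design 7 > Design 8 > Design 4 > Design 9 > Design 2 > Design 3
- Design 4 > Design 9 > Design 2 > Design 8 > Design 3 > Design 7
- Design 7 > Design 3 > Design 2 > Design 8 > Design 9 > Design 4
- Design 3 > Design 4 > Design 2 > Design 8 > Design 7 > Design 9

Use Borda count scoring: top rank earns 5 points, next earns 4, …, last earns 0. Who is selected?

Design 7

Borda scores:
  Design 9: 3 + 4 + 4 + 2 + 4 + 1 + 0 = 18
  Design 4: 0 + 3 + 3 + 3 + 5 + 0 + 4 = 18
  Design 3: 2 + 1 + 5 + 0 + 1 + 4 + 5 = 18
  Design 2: 1 + 0 + 0 + 1 + 3 + 3 + 3 = 11
  Design 8: 5 + 2 + 1 + 4 + 2 + 2 + 2 = 18
  Design 7: 4 + 5 + 2 + 5 + 0 + 5 + 1 = 22
Design 7 has the highest total.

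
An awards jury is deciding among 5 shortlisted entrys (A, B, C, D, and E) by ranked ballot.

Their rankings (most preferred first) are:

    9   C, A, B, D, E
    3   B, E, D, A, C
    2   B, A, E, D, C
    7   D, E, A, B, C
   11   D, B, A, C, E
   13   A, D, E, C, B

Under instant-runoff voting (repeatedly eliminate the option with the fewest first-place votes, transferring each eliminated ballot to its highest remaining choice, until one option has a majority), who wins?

A

Round 1: D 18, A 13, C 9, B 5, E 0. E has the fewest and is eliminated.
Round 2: D 18, A 13, C 9, B 5. B has the fewest and is eliminated.
Round 3: D 21, A 15, C 9. C has the fewest and is eliminated.
Round 4: A 24, D 21. A has a majority.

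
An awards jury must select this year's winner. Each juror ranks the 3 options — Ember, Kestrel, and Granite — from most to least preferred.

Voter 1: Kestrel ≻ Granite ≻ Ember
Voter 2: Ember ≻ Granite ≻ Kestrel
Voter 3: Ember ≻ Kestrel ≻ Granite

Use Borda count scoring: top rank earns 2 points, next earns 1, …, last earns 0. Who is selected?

Borda scores:
  Ember: 0 + 2 + 2 = 4
  Kestrel: 2 + 0 + 1 = 3
  Granite: 1 + 1 + 0 = 2
Ember has the highest total.

Ember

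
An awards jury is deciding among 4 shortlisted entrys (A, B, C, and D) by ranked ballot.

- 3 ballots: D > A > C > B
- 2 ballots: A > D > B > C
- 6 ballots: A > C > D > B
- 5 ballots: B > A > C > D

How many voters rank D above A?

3

Ballots ranking D above A: 3.
Ballots ranking A above D: 2+6+5 = 13.
So 3 of 16 voters prefer D to A.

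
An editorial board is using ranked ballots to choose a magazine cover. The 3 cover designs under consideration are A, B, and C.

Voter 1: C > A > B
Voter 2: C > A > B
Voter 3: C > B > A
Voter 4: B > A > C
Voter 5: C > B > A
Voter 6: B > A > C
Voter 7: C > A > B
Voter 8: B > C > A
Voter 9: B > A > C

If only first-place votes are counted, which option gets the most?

C

First-place vote totals:
  A: 0
  B: 4
  C: 5
C has the most first-place votes.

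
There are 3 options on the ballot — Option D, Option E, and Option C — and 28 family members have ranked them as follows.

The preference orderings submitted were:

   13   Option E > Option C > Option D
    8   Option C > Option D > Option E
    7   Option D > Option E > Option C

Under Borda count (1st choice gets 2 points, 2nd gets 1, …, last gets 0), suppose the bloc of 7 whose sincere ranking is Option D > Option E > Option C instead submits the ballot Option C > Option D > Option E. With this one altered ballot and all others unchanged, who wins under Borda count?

Borda totals with the altered ballot: Option D 15, Option E 26, Option C 43.
The switch changes the winner from Option E to Option C.

Option C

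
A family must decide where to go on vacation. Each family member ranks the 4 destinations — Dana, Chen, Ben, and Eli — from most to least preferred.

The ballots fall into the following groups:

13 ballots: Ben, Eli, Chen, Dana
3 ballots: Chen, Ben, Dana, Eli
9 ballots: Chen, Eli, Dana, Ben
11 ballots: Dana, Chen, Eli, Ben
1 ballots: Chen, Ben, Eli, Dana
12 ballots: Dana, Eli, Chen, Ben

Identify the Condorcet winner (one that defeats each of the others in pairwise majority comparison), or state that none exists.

Head-to-head results (49 voters total):
Dana vs Chen: Chen wins 26–23.
Dana vs Ben: Dana wins 32–17.
Dana vs Eli: Dana wins 26–23.
Chen vs Ben: Chen wins 36–13.
Chen vs Eli: Eli wins 25–24.
Ben vs Eli: Eli wins 32–17.
No candidate beats all others: Dana beats Eli beats Chen beats Dana, a majority cycle.

No Condorcet winner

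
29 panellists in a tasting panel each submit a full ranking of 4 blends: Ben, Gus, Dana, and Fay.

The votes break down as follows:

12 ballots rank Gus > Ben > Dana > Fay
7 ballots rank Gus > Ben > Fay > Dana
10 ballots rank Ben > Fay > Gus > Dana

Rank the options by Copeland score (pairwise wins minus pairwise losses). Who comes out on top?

Gus

Pairwise results:
  Ben vs Gus: Gus wins 19–10.
  Ben vs Dana: Ben wins 29–0.
  Ben vs Fay: Ben wins 29–0.
  Gus vs Dana: Gus wins 29–0.
  Gus vs Fay: Gus wins 19–10.
  Dana vs Fay: Fay wins 17–12.
Copeland scores (wins − losses):
  Ben: 2 − 1 = 1
  Gus: 3 − 0 = 3
  Dana: 0 − 3 = -3
  Fay: 1 − 2 = -1
Gus has the best Copeland score.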